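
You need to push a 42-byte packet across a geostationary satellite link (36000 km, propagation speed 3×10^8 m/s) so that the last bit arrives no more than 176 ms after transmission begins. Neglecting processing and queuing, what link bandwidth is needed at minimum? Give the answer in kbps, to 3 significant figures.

L = 336 bits.
Propagation delay = 36000000 / 300000000 = 120 ms.
Transmission budget = 176 − 120 = 56 ms.
R ≥ L / t_tx = 336 bits / 0.056 s = 6.00 kbps.

6.00 kbps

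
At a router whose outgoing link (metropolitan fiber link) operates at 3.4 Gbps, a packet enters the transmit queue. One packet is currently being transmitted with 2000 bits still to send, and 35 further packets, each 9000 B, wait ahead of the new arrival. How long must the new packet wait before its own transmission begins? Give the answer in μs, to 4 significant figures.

Each queued packet: L/R = 72000/3400000000 = 21.1765 μs.
35 queued → 741.176 μs.
Plus remaining 2000 bits of current packet: 0.588235 μs.
Queuing delay = 741.8 μs.

741.8 μs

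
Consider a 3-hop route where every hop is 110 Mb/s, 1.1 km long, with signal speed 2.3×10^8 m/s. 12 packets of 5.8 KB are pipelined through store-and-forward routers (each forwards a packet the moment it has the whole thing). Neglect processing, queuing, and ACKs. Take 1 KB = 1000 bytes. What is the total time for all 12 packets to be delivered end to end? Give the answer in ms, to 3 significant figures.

5.92 ms

Per-hop transmission t_tx = L/R = 46400/110000000 = 0.421818 ms.
Per-hop propagation t_prop = 1100/2.3e+08 = 0.00478261 ms.
Pipeline fill: first packet needs 3·t_tx to clear all hops; remaining 11 packets each add one t_tx.
Total = (3+12-1)·t_tx + 3·t_prop = 14·0.421818 + 3·0.00478261 = 5.92 ms.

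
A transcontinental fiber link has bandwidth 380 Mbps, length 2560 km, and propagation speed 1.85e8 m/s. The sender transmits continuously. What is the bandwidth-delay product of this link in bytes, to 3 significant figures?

Propagation delay = 2560000 / 185000000 = 0.0138378 s.
BDP = R × t_prop = 380000000 × 0.0138378 = 5258380 bits.
In bytes: 5258380/8 = 657000 bytes.

657000 bytes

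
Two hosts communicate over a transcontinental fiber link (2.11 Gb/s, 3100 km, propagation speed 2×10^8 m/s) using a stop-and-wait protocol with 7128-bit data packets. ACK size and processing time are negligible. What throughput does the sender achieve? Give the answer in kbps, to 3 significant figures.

t_tx = L/R = 7128/2.11e+09 = 3.3782e-06 s.
t_prop = 3100000/200000000 = 0.0155 s; RTT = 0.031 s.
Cycle = t_tx + RTT = 0.0310034 s.
Throughput = L / cycle = 7128 / 0.0310034 = 230 kbps.

230 kbps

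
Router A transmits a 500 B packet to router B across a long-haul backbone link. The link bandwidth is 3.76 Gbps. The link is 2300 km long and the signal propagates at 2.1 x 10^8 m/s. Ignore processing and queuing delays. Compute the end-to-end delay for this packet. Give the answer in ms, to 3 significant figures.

11.0 ms

L = 500 × 8 = 4000 bits.
Transmission delay = L/R = 4000 / 3760000000 = 0.00106383 ms.
Propagation delay = d/s = 2300000 m / 210000000 m/s = 10.9524 ms.
Total = 11.0 ms.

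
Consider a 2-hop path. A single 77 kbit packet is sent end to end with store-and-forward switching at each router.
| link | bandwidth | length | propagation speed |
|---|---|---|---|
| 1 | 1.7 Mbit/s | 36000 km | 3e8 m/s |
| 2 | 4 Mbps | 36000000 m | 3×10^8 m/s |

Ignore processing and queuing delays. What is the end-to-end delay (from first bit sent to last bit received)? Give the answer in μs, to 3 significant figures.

305000 μs

L = 77000 bits.
Transmission delays (L/R per hop): 45294.1, 19250 μs; sum = 64544.1 μs.
Propagation delays (d/s per hop): 120000, 120000 μs; sum = 240000 μs.
End-to-end = 305000 μs.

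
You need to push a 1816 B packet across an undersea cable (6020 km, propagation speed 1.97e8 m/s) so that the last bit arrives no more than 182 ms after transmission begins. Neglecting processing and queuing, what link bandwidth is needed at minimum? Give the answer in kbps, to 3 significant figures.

L = 14528 bits.
Propagation delay = 6020000 / 197000000 = 30.5584 ms.
Transmission budget = 182 − 30.5584 = 151.442 ms.
R ≥ L / t_tx = 14528 bits / 0.151442 s = 95.9 kbps.

95.9 kbps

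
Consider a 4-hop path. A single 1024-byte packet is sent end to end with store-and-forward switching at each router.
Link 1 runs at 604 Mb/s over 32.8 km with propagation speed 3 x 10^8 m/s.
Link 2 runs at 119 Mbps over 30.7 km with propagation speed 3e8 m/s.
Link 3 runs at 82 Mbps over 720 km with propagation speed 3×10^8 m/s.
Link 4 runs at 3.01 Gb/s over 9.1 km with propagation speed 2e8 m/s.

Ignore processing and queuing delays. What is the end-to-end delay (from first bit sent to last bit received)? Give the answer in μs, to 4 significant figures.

2842 μs

L = 1024 × 8 = 8192 bits.
Transmission delays (L/R per hop): 13.5629, 68.8403, 99.9024, 2.72159 μs; sum = 185.027 μs.
Propagation delays (d/s per hop): 109.333, 102.333, 2400, 45.5 μs; sum = 2657.17 μs.
End-to-end = 2842 μs.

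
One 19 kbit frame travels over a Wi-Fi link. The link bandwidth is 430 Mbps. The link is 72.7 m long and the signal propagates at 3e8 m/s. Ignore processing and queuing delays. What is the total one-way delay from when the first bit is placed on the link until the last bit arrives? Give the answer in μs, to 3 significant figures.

L = 19000 bits.
Transmission delay = L/R = 19000 / 430000000 = 44.186 μs.
Propagation delay = d/s = 72.7 m / 300000000 m/s = 0.242333 μs.
Total = 44.4 μs.

44.4 μs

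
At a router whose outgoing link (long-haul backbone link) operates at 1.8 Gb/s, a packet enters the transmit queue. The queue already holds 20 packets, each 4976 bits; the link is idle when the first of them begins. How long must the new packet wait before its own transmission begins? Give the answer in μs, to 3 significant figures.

Each queued packet: L/R = 4976/1800000000 = 2.76444 μs.
20 queued → 55.2889 μs.
Queuing delay = 55.3 μs.

55.3 μs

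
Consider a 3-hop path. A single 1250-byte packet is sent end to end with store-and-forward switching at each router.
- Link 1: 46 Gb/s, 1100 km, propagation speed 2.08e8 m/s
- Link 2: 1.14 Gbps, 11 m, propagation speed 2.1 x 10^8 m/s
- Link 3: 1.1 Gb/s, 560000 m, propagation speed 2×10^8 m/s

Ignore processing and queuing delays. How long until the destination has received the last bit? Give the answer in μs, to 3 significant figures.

L = 1250 × 8 = 10000 bits.
Transmission delays (L/R per hop): 0.217391, 8.77193, 9.09091 μs; sum = 18.0802 μs.
Propagation delays (d/s per hop): 5288.46, 0.052381, 2800 μs; sum = 8088.51 μs.
End-to-end = 8110 μs.

8110 μs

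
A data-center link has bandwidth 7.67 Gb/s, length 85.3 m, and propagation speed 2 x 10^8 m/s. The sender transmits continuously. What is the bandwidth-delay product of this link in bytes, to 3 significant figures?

Propagation delay = 85.3 / 200000000 = 4.265e-07 s.
BDP = R × t_prop = 7670000000 × 4.265e-07 = 3271.26 bits.
In bytes: 3271.26/8 = 409 bytes.

409 bytes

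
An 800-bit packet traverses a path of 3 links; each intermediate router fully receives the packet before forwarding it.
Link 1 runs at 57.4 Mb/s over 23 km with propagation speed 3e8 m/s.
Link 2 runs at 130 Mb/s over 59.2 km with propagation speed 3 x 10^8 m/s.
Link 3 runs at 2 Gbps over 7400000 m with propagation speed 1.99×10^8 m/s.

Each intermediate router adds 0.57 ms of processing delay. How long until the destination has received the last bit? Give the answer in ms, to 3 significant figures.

38.6 ms

Transmission delays (L/R per hop): 0.0139373, 0.00615385, 0.0004 ms; sum = 0.0204911 ms.
Propagation delays (d/s per hop): 0.0766667, 0.197333, 37.1859 ms; sum = 37.4599 ms.
Processing at 2 router(s): 2 × 0.57 ms = 1.14 ms.
End-to-end = 38.6 ms.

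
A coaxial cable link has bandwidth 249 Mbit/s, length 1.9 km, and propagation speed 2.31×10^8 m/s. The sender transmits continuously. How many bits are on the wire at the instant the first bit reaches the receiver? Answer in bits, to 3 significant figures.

2050 bits

Propagation delay = 1900 / 231000000 = 8.22511e-06 s.
BDP = R × t_prop = 249000000 × 8.22511e-06 = 2048.05 bits.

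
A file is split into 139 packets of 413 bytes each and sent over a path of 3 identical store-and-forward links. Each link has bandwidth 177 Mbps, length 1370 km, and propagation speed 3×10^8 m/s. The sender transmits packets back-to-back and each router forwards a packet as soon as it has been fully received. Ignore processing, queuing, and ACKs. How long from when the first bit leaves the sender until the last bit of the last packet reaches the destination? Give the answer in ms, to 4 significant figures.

Per-hop transmission t_tx = L/R = 3304/177000000 = 0.0186667 ms.
Per-hop propagation t_prop = 1370000/300000000 = 4.56667 ms.
Pipeline fill: first packet needs 3·t_tx to clear all hops; remaining 138 packets each add one t_tx.
Total = (3+139-1)·t_tx + 3·t_prop = 141·0.0186667 + 3·4.56667 = 16.33 ms.

16.33 ms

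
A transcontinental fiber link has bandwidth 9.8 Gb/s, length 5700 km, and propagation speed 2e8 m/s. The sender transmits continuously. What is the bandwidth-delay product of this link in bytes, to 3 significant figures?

34900000 bytes

Propagation delay = 5700000 / 200000000 = 0.0285 s.
BDP = R × t_prop = 9800000000 × 0.0285 = 279300000 bits.
In bytes: 279300000/8 = 34900000 bytes.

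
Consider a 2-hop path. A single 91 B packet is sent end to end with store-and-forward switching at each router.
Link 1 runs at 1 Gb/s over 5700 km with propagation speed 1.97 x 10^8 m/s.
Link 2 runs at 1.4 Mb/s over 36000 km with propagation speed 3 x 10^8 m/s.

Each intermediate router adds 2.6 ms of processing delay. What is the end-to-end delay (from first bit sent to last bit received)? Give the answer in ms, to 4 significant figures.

152.1 ms

L = 91 × 8 = 728 bits.
Transmission delays (L/R per hop): 0.000728, 0.52 ms; sum = 0.520728 ms.
Propagation delays (d/s per hop): 28.934, 120 ms; sum = 148.934 ms.
Processing at 1 router(s): 1 × 2.6 ms = 2.6 ms.
End-to-end = 152.1 ms.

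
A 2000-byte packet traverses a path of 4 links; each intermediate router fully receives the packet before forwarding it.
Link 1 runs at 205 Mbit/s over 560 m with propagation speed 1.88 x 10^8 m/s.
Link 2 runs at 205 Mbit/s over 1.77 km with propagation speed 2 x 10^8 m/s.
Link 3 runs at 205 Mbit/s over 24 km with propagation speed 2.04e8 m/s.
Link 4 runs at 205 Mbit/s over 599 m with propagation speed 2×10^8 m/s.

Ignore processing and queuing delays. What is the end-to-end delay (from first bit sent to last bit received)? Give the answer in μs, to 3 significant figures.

445 μs

L = 2000 × 8 = 16000 bits.
Transmission delay per hop = L/R = 16000/205000000 = 78.0488 μs; 4 hops → 312.195 μs.
Propagation delays (d/s per hop): 2.97872, 8.85, 117.647, 2.995 μs; sum = 132.471 μs.
End-to-end = 445 μs.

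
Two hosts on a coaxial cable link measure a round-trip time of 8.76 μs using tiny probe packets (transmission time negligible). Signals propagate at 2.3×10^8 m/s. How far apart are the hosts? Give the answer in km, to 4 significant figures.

1.007 km

One-way propagation = RTT/2 = 4.38 μs.
d = s × t = 2.3e+08 × 4.38e-06 = 1.007 km.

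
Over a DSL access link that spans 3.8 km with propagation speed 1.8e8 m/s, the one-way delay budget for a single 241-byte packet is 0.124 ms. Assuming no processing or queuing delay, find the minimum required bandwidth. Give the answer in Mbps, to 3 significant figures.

L = 1928 bits.
Propagation delay = 3800 / 180000000 = 0.0211111 ms.
Transmission budget = 0.124 − 0.0211111 = 0.102889 ms.
R ≥ L / t_tx = 1928 bits / 0.000102889 s = 18.7 Mbps.

18.7 Mbps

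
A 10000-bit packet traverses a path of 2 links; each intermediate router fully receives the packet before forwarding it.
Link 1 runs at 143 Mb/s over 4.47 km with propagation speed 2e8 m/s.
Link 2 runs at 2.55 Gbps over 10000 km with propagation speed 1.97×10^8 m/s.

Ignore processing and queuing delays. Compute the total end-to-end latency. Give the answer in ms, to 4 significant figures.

Transmission delays (L/R per hop): 0.0699301, 0.00392157 ms; sum = 0.0738516 ms.
Propagation delays (d/s per hop): 0.02235, 50.7614 ms; sum = 50.7838 ms.
End-to-end = 50.86 ms.

50.86 ms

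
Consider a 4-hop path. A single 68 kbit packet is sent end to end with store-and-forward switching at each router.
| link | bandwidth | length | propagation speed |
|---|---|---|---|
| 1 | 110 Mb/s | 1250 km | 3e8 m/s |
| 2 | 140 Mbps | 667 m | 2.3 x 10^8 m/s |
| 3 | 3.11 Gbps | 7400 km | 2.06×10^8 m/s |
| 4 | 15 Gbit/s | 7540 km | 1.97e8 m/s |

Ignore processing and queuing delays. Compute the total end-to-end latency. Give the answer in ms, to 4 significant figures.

L = 68000 bits.
Transmission delays (L/R per hop): 0.618182, 0.485714, 0.021865, 0.00453333 ms; sum = 1.13029 ms.
Propagation delays (d/s per hop): 4.16667, 0.0029, 35.9223, 38.2741 ms; sum = 78.366 ms.
End-to-end = 79.50 ms.

79.50 ms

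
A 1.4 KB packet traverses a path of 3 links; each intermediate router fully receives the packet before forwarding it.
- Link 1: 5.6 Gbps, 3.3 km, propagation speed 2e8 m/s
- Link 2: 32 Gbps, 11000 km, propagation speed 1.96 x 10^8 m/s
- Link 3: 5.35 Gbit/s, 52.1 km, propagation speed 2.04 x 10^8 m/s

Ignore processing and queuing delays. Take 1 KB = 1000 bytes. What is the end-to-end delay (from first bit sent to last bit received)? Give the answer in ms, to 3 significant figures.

L = 11200 bits.
Transmission delays (L/R per hop): 0.002, 0.00035, 0.00209346 ms; sum = 0.00444346 ms.
Propagation delays (d/s per hop): 0.0165, 56.1224, 0.255392 ms; sum = 56.3943 ms.
End-to-end = 56.4 ms.

56.4 ms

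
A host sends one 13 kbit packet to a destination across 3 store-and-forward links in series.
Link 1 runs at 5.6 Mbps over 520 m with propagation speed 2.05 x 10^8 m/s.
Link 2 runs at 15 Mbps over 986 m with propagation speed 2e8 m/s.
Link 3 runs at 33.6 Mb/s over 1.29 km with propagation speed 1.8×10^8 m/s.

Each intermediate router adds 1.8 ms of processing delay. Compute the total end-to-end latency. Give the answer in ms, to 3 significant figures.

L = 13000 bits.
Transmission delays (L/R per hop): 2.32143, 0.866667, 0.386905 ms; sum = 3.575 ms.
Propagation delays (d/s per hop): 0.00253659, 0.00493, 0.00716667 ms; sum = 0.0146333 ms.
Processing at 2 router(s): 2 × 1.8 ms = 3.6 ms.
End-to-end = 7.19 ms.

7.19 ms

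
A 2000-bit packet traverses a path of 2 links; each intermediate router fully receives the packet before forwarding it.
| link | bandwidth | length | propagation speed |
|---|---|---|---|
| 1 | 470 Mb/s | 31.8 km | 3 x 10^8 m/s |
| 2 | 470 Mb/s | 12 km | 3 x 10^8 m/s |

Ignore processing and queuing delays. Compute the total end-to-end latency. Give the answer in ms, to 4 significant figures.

Transmission delay per hop = L/R = 2000/470000000 = 0.00425532 ms; 2 hops → 0.00851064 ms.
Propagation delays (d/s per hop): 0.106, 0.04 ms; sum = 0.146 ms.
End-to-end = 0.1545 ms.

0.1545 ms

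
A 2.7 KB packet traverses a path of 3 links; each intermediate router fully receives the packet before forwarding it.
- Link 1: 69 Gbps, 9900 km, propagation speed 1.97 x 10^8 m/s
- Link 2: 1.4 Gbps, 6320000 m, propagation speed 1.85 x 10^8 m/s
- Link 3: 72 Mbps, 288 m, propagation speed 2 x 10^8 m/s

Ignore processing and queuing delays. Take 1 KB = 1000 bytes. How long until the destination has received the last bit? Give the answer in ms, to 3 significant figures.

84.7 ms

L = 21600 bits.
Transmission delays (L/R per hop): 0.000313043, 0.0154286, 0.3 ms; sum = 0.315742 ms.
Propagation delays (d/s per hop): 50.2538, 34.1622, 0.00144 ms; sum = 84.4174 ms.
End-to-end = 84.7 ms.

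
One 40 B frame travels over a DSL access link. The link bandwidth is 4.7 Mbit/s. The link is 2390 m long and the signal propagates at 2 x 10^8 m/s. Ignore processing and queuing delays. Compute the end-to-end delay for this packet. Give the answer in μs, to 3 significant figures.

L = 40 × 8 = 320 bits.
Transmission delay = L/R = 320 / 4700000 = 68.0851 μs.
Propagation delay = d/s = 2390 m / 200000000 m/s = 11.95 μs.
Total = 80.0 μs.

80.0 μs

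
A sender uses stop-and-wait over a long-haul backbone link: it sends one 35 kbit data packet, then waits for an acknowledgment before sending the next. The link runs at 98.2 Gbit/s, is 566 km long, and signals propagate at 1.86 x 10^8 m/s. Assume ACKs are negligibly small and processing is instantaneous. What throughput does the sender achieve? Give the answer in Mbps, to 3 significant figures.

t_tx = L/R = 35000/98200000000 = 3.56415e-07 s.
t_prop = 566000/186000000 = 0.00304301 s; RTT = 0.00608602 s.
Cycle = t_tx + RTT = 0.00608638 s.
Throughput = L / cycle = 35000 / 0.00608638 = 5.75 Mbps.

5.75 Mbps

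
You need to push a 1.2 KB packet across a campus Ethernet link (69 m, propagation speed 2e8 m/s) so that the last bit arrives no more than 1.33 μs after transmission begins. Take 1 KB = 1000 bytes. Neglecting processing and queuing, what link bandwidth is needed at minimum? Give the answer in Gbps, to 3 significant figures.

L = 9600 bits.
Propagation delay = 69 / 200000000 = 0.345 μs.
Transmission budget = 1.33 − 0.345 = 0.985 μs.
R ≥ L / t_tx = 9600 bits / 9.85e-07 s = 9.75 Gbps.

9.75 Gbps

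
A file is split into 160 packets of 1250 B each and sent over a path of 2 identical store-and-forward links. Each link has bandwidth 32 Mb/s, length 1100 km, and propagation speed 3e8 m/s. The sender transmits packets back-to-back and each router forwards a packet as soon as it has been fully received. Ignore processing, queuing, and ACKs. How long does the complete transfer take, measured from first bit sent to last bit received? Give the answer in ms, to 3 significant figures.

Per-hop transmission t_tx = L/R = 10000/32000000 = 0.3125 ms.
Per-hop propagation t_prop = 1100000/300000000 = 3.66667 ms.
Pipeline fill: first packet needs 2·t_tx to clear all hops; remaining 159 packets each add one t_tx.
Total = (2+160-1)·t_tx + 2·t_prop = 161·0.3125 + 2·3.66667 = 57.6 ms.

57.6 ms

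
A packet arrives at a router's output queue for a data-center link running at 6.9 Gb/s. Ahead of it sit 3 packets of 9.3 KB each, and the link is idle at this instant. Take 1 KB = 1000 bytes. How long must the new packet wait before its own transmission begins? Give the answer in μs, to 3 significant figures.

32.3 μs

Each queued packet: L/R = 74400/6900000000 = 10.7826 μs.
3 queued → 32.3478 μs.
Queuing delay = 32.3 μs.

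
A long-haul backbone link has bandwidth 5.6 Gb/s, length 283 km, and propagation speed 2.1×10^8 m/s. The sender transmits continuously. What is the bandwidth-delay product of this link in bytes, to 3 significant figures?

Propagation delay = 283000 / 210000000 = 0.00134762 s.
BDP = R × t_prop = 5600000000 × 0.00134762 = 7546670 bits.
In bytes: 7546670/8 = 943000 bytes.

943000 bytes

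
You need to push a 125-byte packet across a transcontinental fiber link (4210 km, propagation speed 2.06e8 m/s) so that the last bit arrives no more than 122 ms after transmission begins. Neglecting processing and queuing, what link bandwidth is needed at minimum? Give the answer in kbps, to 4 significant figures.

L = 1000 bits.
Propagation delay = 4210000 / 206000000 = 20.4369 ms.
Transmission budget = 122 − 20.4369 = 101.563 ms.
R ≥ L / t_tx = 1000 bits / 0.101563 s = 9.846 kbps.

9.846 kbps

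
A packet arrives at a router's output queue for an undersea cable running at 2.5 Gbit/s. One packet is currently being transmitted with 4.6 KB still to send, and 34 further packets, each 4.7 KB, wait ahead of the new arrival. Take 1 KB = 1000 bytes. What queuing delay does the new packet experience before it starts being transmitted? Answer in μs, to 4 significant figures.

526.1 μs

Each queued packet: L/R = 37600/2500000000 = 15.04 μs.
34 queued → 511.36 μs.
Plus remaining 36800 bits of current packet: 14.72 μs.
Queuing delay = 526.1 μs.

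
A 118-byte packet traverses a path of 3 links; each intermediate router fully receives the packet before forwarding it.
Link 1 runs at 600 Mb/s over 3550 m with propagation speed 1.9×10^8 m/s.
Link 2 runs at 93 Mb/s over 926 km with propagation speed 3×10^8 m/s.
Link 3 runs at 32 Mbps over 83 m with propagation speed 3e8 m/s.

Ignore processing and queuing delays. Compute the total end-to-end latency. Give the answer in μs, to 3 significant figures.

L = 118 × 8 = 944 bits.
Transmission delays (L/R per hop): 1.57333, 10.1505, 29.5 μs; sum = 41.2239 μs.
Propagation delays (d/s per hop): 18.6842, 3086.67, 0.276667 μs; sum = 3105.63 μs.
End-to-end = 3150 μs.

3150 μs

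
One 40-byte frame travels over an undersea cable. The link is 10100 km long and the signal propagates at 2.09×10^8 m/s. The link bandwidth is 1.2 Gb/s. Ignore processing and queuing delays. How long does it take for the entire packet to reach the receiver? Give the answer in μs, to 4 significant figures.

L = 40 × 8 = 320 bits.
Transmission delay = L/R = 320 / 1200000000 = 0.266667 μs.
Propagation delay = d/s = 10100000 m / 209000000 m/s = 48325.4 μs.
Total = 48330 μs.

48330 μs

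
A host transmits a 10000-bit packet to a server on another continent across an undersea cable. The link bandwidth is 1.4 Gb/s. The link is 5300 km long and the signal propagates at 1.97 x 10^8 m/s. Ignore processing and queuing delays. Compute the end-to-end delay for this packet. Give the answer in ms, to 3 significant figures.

26.9 ms

Transmission delay = L/R = 10000 / 1400000000 = 0.00714286 ms.
Propagation delay = d/s = 5300000 m / 197000000 m/s = 26.9036 ms.
Total = 26.9 ms.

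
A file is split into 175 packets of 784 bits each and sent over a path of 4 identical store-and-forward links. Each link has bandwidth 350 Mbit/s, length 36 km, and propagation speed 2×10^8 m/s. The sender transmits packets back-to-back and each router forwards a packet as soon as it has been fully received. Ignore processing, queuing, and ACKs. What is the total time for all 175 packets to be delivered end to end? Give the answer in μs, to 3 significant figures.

Per-hop transmission t_tx = L/R = 784/350000000 = 2.24 μs.
Per-hop propagation t_prop = 36000/200000000 = 180 μs.
Pipeline fill: first packet needs 4·t_tx to clear all hops; remaining 174 packets each add one t_tx.
Total = (4+175-1)·t_tx + 4·t_prop = 178·2.24 + 4·180 = 1120 μs.

1120 μs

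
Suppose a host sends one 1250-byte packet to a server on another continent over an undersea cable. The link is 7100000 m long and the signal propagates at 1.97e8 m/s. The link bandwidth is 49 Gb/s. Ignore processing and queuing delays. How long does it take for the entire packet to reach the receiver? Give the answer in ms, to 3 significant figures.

L = 1250 × 8 = 10000 bits.
Transmission delay = L/R = 10000 / 49000000000 = 0.000204082 ms.
Propagation delay = d/s = 7100000 m / 197000000 m/s = 36.0406 ms.
Total = 36.0 ms.

36.0 ms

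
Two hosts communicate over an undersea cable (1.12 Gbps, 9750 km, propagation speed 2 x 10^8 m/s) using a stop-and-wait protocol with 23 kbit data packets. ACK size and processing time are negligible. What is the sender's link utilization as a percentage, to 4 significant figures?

0.02106 %

t_tx = L/R = 23000/1120000000 = 2.05357e-05 s.
t_prop = 9750000/200000000 = 0.04875 s; RTT = 0.0975 s.
Cycle = t_tx + RTT = 0.0975205 s.
Utilization = t_tx / cycle = 2.05357e-05/0.0975205 = 0.02106 %.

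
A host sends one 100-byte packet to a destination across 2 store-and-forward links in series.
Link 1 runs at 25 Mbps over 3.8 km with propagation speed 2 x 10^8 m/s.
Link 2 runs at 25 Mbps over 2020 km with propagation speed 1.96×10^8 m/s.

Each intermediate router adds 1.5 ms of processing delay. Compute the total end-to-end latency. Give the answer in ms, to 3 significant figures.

L = 100 × 8 = 800 bits.
Transmission delay per hop = L/R = 800/25000000 = 0.032 ms; 2 hops → 0.064 ms.
Propagation delays (d/s per hop): 0.019, 10.3061 ms; sum = 10.3251 ms.
Processing at 1 router(s): 1 × 1.5 ms = 1.5 ms.
End-to-end = 11.9 ms.

11.9 ms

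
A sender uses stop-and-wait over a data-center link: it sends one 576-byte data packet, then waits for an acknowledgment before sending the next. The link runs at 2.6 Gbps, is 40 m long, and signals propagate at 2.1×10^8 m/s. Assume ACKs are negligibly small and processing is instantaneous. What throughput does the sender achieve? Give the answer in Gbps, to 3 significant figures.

2.14 Gbps

t_tx = L/R = 4608/2600000000 = 1.77231e-06 s.
t_prop = 40/210000000 = 1.90476e-07 s; RTT = 3.80952e-07 s.
Cycle = t_tx + RTT = 2.15326e-06 s.
Throughput = L / cycle = 4608 / 2.15326e-06 = 2.14 Gbps.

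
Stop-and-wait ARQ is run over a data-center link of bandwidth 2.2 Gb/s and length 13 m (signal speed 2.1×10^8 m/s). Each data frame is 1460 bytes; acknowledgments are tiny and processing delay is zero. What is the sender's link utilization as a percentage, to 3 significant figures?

t_tx = L/R = 11680/2200000000 = 5.30909e-06 s.
t_prop = 13/210000000 = 6.19048e-08 s; RTT = 1.2381e-07 s.
Cycle = t_tx + RTT = 5.4329e-06 s.
Utilization = t_tx / cycle = 5.30909e-06/5.4329e-06 = 97.7 %.

97.7 %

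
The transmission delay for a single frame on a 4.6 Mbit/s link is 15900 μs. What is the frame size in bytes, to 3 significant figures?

9140 bytes

L = R × t_tx = 4600000 b/s × 0.0159 s = 73140 bits.
In bytes: 73140 / 8 = 9140 bytes.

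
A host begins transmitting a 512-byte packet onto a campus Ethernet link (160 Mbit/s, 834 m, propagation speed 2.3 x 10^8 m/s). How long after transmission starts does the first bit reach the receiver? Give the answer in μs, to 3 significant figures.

3.63 μs

First bit experiences only propagation delay: d/s = 834/2.3e+08 = 3.63 μs.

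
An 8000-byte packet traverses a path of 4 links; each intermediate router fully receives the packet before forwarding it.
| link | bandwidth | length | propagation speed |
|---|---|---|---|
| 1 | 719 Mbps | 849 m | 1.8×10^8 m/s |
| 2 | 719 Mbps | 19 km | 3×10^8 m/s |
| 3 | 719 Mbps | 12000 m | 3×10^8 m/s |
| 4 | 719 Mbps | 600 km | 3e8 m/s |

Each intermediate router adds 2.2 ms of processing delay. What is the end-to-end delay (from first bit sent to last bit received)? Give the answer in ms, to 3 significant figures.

9.06 ms

L = 8000 × 8 = 64000 bits.
Transmission delay per hop = L/R = 64000/719000000 = 0.0890125 ms; 4 hops → 0.35605 ms.
Propagation delays (d/s per hop): 0.00471667, 0.0633333, 0.04, 2 ms; sum = 2.10805 ms.
Processing at 3 router(s): 3 × 2.2 ms = 6.6 ms.
End-to-end = 9.06 ms.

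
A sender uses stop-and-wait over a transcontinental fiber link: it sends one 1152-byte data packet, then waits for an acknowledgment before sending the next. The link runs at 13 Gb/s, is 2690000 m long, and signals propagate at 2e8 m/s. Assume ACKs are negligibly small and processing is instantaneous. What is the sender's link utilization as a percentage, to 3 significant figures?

t_tx = L/R = 9216/13000000000 = 7.08923e-07 s.
t_prop = 2690000/200000000 = 0.01345 s; RTT = 0.0269 s.
Cycle = t_tx + RTT = 0.0269007 s.
Utilization = t_tx / cycle = 7.08923e-07/0.0269007 = 0.00264 %.

0.00264 %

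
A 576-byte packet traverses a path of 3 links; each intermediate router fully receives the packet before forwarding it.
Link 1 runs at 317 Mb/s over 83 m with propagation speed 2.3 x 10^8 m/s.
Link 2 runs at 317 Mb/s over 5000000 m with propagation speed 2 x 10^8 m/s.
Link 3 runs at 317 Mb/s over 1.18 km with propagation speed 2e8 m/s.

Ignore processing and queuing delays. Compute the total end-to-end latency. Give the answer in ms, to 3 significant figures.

25.0 ms

L = 576 × 8 = 4608 bits.
Transmission delay per hop = L/R = 4608/317000000 = 0.0145363 ms; 3 hops → 0.0436088 ms.
Propagation delays (d/s per hop): 0.00036087, 25, 0.0059 ms; sum = 25.0063 ms.
End-to-end = 25.0 ms.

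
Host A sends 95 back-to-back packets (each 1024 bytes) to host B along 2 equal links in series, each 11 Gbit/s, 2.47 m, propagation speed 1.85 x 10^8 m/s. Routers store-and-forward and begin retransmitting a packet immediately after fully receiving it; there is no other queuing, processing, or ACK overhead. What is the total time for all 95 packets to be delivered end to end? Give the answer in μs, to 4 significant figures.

Per-hop transmission t_tx = L/R = 8192/11000000000 = 0.744727 μs.
Per-hop propagation t_prop = 2.47/185000000 = 0.0133514 μs.
Pipeline fill: first packet needs 2·t_tx to clear all hops; remaining 94 packets each add one t_tx.
Total = (2+95-1)·t_tx + 2·t_prop = 96·0.744727 + 2·0.0133514 = 71.52 μs.

71.52 μs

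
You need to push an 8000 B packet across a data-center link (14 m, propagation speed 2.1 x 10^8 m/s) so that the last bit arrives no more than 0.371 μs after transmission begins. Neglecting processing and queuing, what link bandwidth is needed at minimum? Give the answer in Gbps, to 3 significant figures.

L = 64000 bits.
Propagation delay = 14 / 210000000 = 0.0666667 μs.
Transmission budget = 0.371 − 0.0666667 = 0.304333 μs.
R ≥ L / t_tx = 64000 bits / 3.04333e-07 s = 210 Gbps.

210 Gbps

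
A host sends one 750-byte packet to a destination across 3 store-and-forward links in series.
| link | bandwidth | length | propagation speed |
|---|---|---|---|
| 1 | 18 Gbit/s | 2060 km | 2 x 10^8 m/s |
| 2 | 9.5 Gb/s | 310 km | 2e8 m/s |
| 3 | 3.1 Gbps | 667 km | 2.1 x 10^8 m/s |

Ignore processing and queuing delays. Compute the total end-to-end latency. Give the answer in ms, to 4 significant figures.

L = 750 × 8 = 6000 bits.
Transmission delays (L/R per hop): 0.000333333, 0.000631579, 0.00193548 ms; sum = 0.0029004 ms.
Propagation delays (d/s per hop): 10.3, 1.55, 3.17619 ms; sum = 15.0262 ms.
End-to-end = 15.03 ms.

15.03 ms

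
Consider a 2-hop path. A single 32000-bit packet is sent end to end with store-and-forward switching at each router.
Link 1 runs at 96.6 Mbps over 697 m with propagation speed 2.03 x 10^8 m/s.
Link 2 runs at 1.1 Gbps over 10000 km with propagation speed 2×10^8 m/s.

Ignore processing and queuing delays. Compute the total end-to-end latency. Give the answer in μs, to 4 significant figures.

Transmission delays (L/R per hop): 331.263, 29.0909 μs; sum = 360.354 μs.
Propagation delays (d/s per hop): 3.4335, 50000 μs; sum = 50003.4 μs.
End-to-end = 50360 μs.

50360 μs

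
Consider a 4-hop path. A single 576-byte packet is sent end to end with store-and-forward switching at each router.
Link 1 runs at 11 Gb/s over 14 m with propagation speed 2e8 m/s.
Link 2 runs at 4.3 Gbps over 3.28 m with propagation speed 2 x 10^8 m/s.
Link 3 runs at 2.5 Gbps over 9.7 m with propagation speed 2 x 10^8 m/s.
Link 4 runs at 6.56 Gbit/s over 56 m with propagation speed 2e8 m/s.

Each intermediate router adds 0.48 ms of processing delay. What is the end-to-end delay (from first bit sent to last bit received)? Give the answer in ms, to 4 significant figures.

L = 576 × 8 = 4608 bits.
Transmission delays (L/R per hop): 0.000418909, 0.00107163, 0.0018432, 0.000702439 ms; sum = 0.00403618 ms.
Propagation delays (d/s per hop): 7e-05, 1.64e-05, 4.85e-05, 0.00028 ms; sum = 0.0004149 ms.
Processing at 3 router(s): 3 × 0.48 ms = 1.44 ms.
End-to-end = 1.444 ms.

1.444 ms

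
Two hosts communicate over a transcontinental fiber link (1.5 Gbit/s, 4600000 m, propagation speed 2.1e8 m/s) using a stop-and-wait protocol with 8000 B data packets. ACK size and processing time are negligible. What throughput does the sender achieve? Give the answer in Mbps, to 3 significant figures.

t_tx = L/R = 64000/1500000000 = 4.26667e-05 s.
t_prop = 4600000/210000000 = 0.0219048 s; RTT = 0.0438095 s.
Cycle = t_tx + RTT = 0.0438522 s.
Throughput = L / cycle = 64000 / 0.0438522 = 1.46 Mbps.

1.46 Mbps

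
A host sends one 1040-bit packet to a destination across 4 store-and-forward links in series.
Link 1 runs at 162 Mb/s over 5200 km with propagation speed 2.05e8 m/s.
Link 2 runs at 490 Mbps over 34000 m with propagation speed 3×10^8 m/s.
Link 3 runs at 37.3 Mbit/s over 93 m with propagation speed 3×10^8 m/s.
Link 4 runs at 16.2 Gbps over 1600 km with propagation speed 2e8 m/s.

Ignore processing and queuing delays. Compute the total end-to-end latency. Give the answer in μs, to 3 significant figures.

33500 μs

Transmission delays (L/R per hop): 6.41975, 2.12245, 27.882, 0.0641975 μs; sum = 36.4884 μs.
Propagation delays (d/s per hop): 25365.9, 113.333, 0.31, 8000 μs; sum = 33479.5 μs.
End-to-end = 33500 μs.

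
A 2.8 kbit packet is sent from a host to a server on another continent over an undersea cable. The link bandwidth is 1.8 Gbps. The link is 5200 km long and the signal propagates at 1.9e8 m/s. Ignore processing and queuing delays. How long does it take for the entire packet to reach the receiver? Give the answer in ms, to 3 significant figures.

L = 2800 bits.
Transmission delay = L/R = 2800 / 1800000000 = 0.00155556 ms.
Propagation delay = d/s = 5200000 m / 190000000 m/s = 27.3684 ms.
Total = 27.4 ms.

27.4 ms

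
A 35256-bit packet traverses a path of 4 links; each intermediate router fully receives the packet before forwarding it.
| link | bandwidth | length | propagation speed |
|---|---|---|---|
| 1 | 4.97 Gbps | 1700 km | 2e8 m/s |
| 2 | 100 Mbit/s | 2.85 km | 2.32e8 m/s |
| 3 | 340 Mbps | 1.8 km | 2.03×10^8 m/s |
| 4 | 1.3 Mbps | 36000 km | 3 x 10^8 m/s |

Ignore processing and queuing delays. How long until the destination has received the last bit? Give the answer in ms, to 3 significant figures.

156 ms

Transmission delays (L/R per hop): 0.00709376, 0.35256, 0.103694, 27.12 ms; sum = 27.5833 ms.
Propagation delays (d/s per hop): 8.5, 0.0122845, 0.008867, 120 ms; sum = 128.521 ms.
End-to-end = 156 ms.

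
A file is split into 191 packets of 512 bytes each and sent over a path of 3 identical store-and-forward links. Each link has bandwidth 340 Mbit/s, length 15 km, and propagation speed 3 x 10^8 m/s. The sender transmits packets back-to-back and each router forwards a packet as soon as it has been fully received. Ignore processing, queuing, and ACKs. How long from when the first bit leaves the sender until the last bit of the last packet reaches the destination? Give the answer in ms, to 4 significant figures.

Per-hop transmission t_tx = L/R = 4096/340000000 = 0.0120471 ms.
Per-hop propagation t_prop = 15000/300000000 = 0.05 ms.
Pipeline fill: first packet needs 3·t_tx to clear all hops; remaining 190 packets each add one t_tx.
Total = (3+191-1)·t_tx + 3·t_prop = 193·0.0120471 + 3·0.05 = 2.475 ms.

2.475 ms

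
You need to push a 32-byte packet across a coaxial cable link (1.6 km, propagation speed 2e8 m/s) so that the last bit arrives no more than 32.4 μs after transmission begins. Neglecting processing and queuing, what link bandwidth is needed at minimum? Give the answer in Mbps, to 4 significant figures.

10.49 Mbps

L = 256 bits.
Propagation delay = 1600 / 200000000 = 8 μs.
Transmission budget = 32.4 − 8 = 24.4 μs.
R ≥ L / t_tx = 256 bits / 2.44e-05 s = 10.49 Mbps.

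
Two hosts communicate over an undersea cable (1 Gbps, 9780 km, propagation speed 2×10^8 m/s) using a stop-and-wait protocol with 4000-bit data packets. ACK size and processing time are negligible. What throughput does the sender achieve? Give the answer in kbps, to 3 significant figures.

t_tx = L/R = 4000/1000000000 = 4e-06 s.
t_prop = 9780000/200000000 = 0.0489 s; RTT = 0.0978 s.
Cycle = t_tx + RTT = 0.097804 s.
Throughput = L / cycle = 4000 / 0.097804 = 40.9 kbps.

40.9 kbps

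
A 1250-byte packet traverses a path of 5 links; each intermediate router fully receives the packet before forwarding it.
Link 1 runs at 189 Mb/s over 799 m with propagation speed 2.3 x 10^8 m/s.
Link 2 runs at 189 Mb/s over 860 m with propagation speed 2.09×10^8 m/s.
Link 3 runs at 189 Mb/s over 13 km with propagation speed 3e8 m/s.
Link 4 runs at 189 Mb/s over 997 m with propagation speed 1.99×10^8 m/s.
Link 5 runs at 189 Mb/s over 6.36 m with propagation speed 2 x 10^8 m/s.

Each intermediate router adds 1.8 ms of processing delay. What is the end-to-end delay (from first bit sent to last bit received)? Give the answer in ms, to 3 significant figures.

7.52 ms

L = 1250 × 8 = 10000 bits.
Transmission delay per hop = L/R = 10000/189000000 = 0.0529101 ms; 5 hops → 0.26455 ms.
Propagation delays (d/s per hop): 0.00347391, 0.00411483, 0.0433333, 0.00501005, 3.18e-05 ms; sum = 0.0559639 ms.
Processing at 4 router(s): 4 × 1.8 ms = 7.2 ms.
End-to-end = 7.52 ms.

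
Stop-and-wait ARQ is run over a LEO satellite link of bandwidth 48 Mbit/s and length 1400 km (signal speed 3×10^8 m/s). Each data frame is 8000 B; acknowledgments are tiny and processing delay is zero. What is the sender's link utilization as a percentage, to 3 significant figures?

12.5 %

t_tx = L/R = 64000/48000000 = 0.00133333 s.
t_prop = 1400000/300000000 = 0.00466667 s; RTT = 0.00933333 s.
Cycle = t_tx + RTT = 0.0106667 s.
Utilization = t_tx / cycle = 0.00133333/0.0106667 = 12.5 %.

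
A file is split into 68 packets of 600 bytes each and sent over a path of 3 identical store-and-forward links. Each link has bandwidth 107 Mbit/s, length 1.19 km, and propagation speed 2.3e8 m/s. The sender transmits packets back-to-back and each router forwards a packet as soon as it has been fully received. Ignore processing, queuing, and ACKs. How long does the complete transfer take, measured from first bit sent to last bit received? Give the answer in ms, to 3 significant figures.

Per-hop transmission t_tx = L/R = 4800/107000000 = 0.0448598 ms.
Per-hop propagation t_prop = 1190/2.3e+08 = 0.00517391 ms.
Pipeline fill: first packet needs 3·t_tx to clear all hops; remaining 67 packets each add one t_tx.
Total = (3+68-1)·t_tx + 3·t_prop = 70·0.0448598 + 3·0.00517391 = 3.16 ms.

3.16 ms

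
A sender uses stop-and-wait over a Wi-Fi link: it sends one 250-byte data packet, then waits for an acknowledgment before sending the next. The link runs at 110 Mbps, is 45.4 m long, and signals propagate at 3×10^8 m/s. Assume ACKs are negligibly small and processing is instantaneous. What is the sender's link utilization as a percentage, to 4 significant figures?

98.36 %

t_tx = L/R = 2000/110000000 = 1.81818e-05 s.
t_prop = 45.4/300000000 = 1.51333e-07 s; RTT = 3.02667e-07 s.
Cycle = t_tx + RTT = 1.84845e-05 s.
Utilization = t_tx / cycle = 1.81818e-05/1.84845e-05 = 98.36 %.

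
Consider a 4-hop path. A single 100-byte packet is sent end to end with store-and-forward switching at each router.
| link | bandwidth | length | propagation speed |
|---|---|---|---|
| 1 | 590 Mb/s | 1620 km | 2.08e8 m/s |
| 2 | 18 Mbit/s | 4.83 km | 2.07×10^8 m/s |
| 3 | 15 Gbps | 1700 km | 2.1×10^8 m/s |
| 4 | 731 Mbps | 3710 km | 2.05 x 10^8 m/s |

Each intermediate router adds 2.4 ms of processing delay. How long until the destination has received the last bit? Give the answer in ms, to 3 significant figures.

L = 100 × 8 = 800 bits.
Transmission delays (L/R per hop): 0.00135593, 0.0444444, 5.33333e-05, 0.00109439 ms; sum = 0.0469481 ms.
Propagation delays (d/s per hop): 7.78846, 0.0233333, 8.09524, 18.0976 ms; sum = 34.0046 ms.
Processing at 3 router(s): 3 × 2.4 ms = 7.2 ms.
End-to-end = 41.3 ms.

41.3 ms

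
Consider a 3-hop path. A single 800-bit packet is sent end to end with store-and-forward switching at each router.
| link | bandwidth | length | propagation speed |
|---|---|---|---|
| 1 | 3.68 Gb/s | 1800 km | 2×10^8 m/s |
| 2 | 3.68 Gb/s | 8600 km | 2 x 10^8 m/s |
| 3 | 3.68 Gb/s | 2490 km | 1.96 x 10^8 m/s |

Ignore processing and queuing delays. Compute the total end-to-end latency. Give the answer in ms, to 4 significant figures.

64.70 ms

Transmission delay per hop = L/R = 800/3680000000 = 0.000217391 ms; 3 hops → 0.000652174 ms.
Propagation delays (d/s per hop): 9, 43, 12.7041 ms; sum = 64.7041 ms.
End-to-end = 64.70 ms.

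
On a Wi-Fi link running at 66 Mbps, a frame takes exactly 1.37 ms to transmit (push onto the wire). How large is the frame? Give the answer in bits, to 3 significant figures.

90400 bits

L = R × t_tx = 66000000 b/s × 0.00137 s = 90420 bits.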